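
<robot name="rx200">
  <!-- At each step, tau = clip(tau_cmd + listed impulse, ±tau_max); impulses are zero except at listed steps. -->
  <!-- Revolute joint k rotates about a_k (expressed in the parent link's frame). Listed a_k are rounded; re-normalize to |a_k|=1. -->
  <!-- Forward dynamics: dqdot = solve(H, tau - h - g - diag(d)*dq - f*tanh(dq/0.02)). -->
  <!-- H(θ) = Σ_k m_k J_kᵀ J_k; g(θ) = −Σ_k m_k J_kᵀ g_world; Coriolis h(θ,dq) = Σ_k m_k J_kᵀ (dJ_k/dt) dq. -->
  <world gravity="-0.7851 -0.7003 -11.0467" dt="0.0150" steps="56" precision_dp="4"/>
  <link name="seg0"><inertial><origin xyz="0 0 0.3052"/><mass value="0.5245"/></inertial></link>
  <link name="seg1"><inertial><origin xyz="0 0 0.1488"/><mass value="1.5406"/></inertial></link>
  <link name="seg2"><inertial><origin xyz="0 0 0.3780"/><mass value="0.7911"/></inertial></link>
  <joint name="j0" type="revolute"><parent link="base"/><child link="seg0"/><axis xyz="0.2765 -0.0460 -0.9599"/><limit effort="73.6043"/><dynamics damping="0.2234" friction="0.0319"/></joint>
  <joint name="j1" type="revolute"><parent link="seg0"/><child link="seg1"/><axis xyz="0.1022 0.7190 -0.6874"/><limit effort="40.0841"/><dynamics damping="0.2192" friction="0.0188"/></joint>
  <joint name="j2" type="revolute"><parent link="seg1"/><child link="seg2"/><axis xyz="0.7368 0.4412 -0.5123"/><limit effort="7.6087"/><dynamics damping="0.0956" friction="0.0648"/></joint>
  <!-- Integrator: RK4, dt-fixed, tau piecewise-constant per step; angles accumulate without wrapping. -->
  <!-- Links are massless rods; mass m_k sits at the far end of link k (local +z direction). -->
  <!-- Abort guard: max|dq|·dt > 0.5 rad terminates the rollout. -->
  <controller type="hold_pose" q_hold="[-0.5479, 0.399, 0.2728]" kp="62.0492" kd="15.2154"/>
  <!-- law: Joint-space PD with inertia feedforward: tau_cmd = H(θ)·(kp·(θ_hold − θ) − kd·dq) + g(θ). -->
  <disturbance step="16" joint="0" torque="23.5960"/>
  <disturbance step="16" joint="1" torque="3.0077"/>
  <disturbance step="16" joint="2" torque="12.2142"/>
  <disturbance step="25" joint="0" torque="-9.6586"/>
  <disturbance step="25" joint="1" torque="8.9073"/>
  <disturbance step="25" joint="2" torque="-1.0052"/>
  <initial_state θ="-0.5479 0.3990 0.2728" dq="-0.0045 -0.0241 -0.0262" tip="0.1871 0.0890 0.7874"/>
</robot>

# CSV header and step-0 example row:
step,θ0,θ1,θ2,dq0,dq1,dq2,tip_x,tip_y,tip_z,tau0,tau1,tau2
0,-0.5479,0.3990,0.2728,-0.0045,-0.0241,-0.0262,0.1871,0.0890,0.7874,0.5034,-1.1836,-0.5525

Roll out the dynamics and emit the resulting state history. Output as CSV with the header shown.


step,θ0,θ1,θ2,dq0,dq1,dq2,tip_x,tip_y,tip_z,tau0,tau1,tau2
1,-0.5480,0.3986,0.2726,-0.0074,-0.0199,-0.0100,0.1869,0.0892,0.7874,0.4908,-1.1977,-0.5690
2,-0.5482,0.3984,0.2725,-0.0051,-0.0131,-0.0067,0.1868,0.0892,0.7874,0.4804,-1.2089,-0.5794
3,-0.5482,0.3982,0.2725,-0.0031,-0.0079,-0.0049,0.1867,0.0893,0.7875,0.4725,-1.2173,-0.5869
4,-0.5483,0.3981,0.2725,-0.0016,-0.0042,-0.0037,0.1867,0.0893,0.7875,0.4666,-1.2234,-0.5925
5,-0.5483,0.3980,0.2725,-0.0005,-0.0017,-0.0029,0.1867,0.0893,0.7875,0.4623,-1.2278,-0.5965
6,-0.5483,0.3980,0.2725,0.0004,-0.0000,-0.0023,0.1867,0.0893,0.7875,0.4590,-1.2309,-0.5995
7,-0.5483,0.3980,0.2725,0.0010,0.0011,-0.0019,0.1867,0.0893,0.7875,0.4566,-1.2332,-0.6016
8,-0.5483,0.3980,0.2725,0.0014,0.0019,-0.0016,0.1867,0.0893,0.7875,0.4548,-1.2348,-0.6032
9,-0.5483,0.3980,0.2725,0.0016,0.0024,-0.0014,0.1867,0.0893,0.7875,0.4535,-1.2361,-0.6044
10,-0.5483,0.3981,0.2725,0.0018,0.0027,-0.0013,0.1867,0.0893,0.7875,0.4525,-1.2370,-0.6053
11,-0.5483,0.3981,0.2725,0.0019,0.0028,-0.0012,0.1867,0.0893,0.7875,0.4517,-1.2377,-0.6060
12,-0.5483,0.3981,0.2725,0.0020,0.0029,-0.0011,0.1867,0.0893,0.7875,0.4511,-1.2383,-0.6065
13,-0.5483,0.3981,0.2725,0.0020,0.0029,-0.0010,0.1867,0.0893,0.7875,0.4507,-1.2387,-0.6069
14,-0.5483,0.3982,0.2725,0.0020,0.0029,-0.0010,0.1867,0.0893,0.7875,0.4503,-1.2391,-0.6072
15,-0.5482,0.3982,0.2725,0.0020,0.0029,-0.0010,0.1868,0.0893,0.7875,0.4501,-1.2394,-0.6075
16,-0.5482,0.3982,0.2726,0.0019,0.0028,-0.0010,0.1868,0.0893,0.7875,24.0458,1.7681,7.6087
17,-0.5238,0.4061,0.2526,3.2039,1.0028,-2.5737,0.1870,0.0848,0.7886,-5.0536,-1.9853,-2.5820
18,-0.4834,0.4182,0.2219,2.2003,0.6277,-1.5651,0.1876,0.0768,0.7903,-4.0241,-1.9599,-2.3045
19,-0.4561,0.4256,0.2037,1.4645,0.3700,-0.8761,0.1881,0.0706,0.7912,-3.1926,-1.8924,-2.0440
20,-0.4382,0.4297,0.1942,0.9261,0.1933,-0.4138,0.1885,0.0660,0.7918,-2.5177,-1.8089,-1.8086
21,-0.4273,0.4317,0.1903,0.5327,0.0734,-0.1101,0.1888,0.0626,0.7920,-1.9677,-1.7242,-1.6011
22,-0.4215,0.4322,0.1901,0.2604,0.0055,0.0531,0.1891,0.0603,0.7921,-1.5180,-1.6468,-1.4117
23,-0.4188,0.4322,0.1912,0.0908,-0.0129,0.0885,0.1893,0.0590,0.7921,-1.1487,-1.5828,-1.2296
24,-0.4184,0.4319,0.1926,-0.0299,-0.0199,0.0955,0.1894,0.0584,0.7921,-0.8477,-1.5303,-1.0763
25,-0.4194,0.4316,0.1939,-0.1061,-0.0176,0.0757,0.1895,0.0585,0.7920,-10.2703,7.4209,-1.9533
26,-0.4296,0.4417,0.1958,-1.2449,1.3578,0.1843,0.1928,0.0615,0.7904,1.8280,-3.5415,-0.6090
27,-0.4464,0.4595,0.1981,-0.9919,1.0137,0.1251,0.1983,0.0666,0.7876,1.5533,-3.1440,-0.5646
28,-0.4598,0.4726,0.1997,-0.7933,0.7331,0.0832,0.2023,0.0709,0.7855,1.3382,-2.8162,-0.5273
29,-0.4705,0.4819,0.2007,-0.6362,0.5071,0.0532,0.2050,0.0745,0.7839,1.1689,-2.5464,-0.4964
30,-0.4791,0.4881,0.2014,-0.5117,0.3267,0.0327,0.2067,0.0775,0.7828,1.0348,-2.3244,-0.4713
31,-0.4860,0.4919,0.2018,-0.4141,0.1833,0.0222,0.2077,0.0801,0.7820,0.9278,-2.1418,-0.4523
32,-0.4916,0.4938,0.2021,-0.3376,0.0704,0.0189,0.2081,0.0822,0.7816,0.8420,-1.9916,-0.4386
33,-0.4962,0.4942,0.2024,-0.2758,-0.0150,0.0165,0.2080,0.0840,0.7813,0.7724,-1.8695,-0.4283
34,-0.5000,0.4936,0.2026,-0.2255,-0.0748,0.0131,0.2077,0.0856,0.7813,0.7157,-1.7759,-0.4223
35,-0.5031,0.4921,0.2028,-0.1856,-0.1195,0.0128,0.2071,0.0869,0.7814,0.6691,-1.6990,-0.4189
36,-0.5056,0.4901,0.2029,-0.1530,-0.1517,0.0130,0.2064,0.0880,0.7815,0.6304,-1.6357,-0.4169
37,-0.5077,0.4876,0.2031,-0.1263,-0.1740,0.0132,0.2055,0.0889,0.7818,0.5981,-1.5834,-0.4160
38,-0.5094,0.4849,0.2033,-0.1044,-0.1884,0.0135,0.2046,0.0897,0.7821,0.5710,-1.5401,-0.4160
39,-0.5108,0.4820,0.2035,-0.0863,-0.1966,0.0139,0.2037,0.0904,0.7824,0.5480,-1.5044,-0.4167
40,-0.5120,0.4791,0.2037,-0.0713,-0.2002,0.0142,0.2027,0.0909,0.7827,0.5284,-1.4747,-0.4181
41,-0.5130,0.4761,0.2039,-0.0590,-0.2001,0.0146,0.2018,0.0914,0.7831,0.5117,-1.4501,-0.4198
42,-0.5138,0.4731,0.2042,-0.0488,-0.1973,0.0150,0.2008,0.0918,0.7834,0.4973,-1.4296,-0.4220
43,-0.5145,0.4702,0.2044,-0.0404,-0.1925,0.0155,0.1999,0.0921,0.7838,0.4850,-1.4126,-0.4243
44,-0.5150,0.4673,0.2046,-0.0336,-0.1863,0.0160,0.1990,0.0924,0.7841,0.4744,-1.3983,-0.4268
45,-0.5155,0.4646,0.2049,-0.0281,-0.1791,0.0166,0.1981,0.0926,0.7844,0.4655,-1.3864,-0.4293
46,-0.5159,0.4620,0.2051,-0.0237,-0.1712,0.0173,0.1973,0.0928,0.7847,0.4580,-1.3763,-0.4317
47,-0.5162,0.4595,0.2054,-0.0203,-0.1630,0.0180,0.1966,0.0930,0.7850,0.4518,-1.3679,-0.4341
48,-0.5165,0.4571,0.2056,-0.0176,-0.1546,0.0187,0.1958,0.0931,0.7853,0.4468,-1.3608,-0.4364
49,-0.5167,0.4548,0.2059,-0.0156,-0.1462,0.0194,0.1952,0.0932,0.7856,0.4426,-1.3547,-0.4386
50,-0.5170,0.4527,0.2062,-0.0140,-0.1379,0.0201,0.1945,0.0933,0.7858,0.4393,-1.3495,-0.4406
51,-0.5172,0.4507,0.2065,-0.0128,-0.1297,0.0206,0.1939,0.0934,0.7860,0.4365,-1.3451,-0.4426
52,-0.5173,0.4488,0.2068,-0.0119,-0.1219,0.0211,0.1934,0.0934,0.7863,0.4342,-1.3413,-0.4445
53,-0.5175,0.4470,0.2071,-0.0112,-0.1143,0.0216,0.1928,0.0935,0.7865,0.4322,-1.3380,-0.4464
54,-0.5177,0.4454,0.2075,-0.0106,-0.1071,0.0219,0.1924,0.0935,0.7866,0.4305,-1.3352,-0.4482
55,-0.5178,0.4438,0.2078,-0.0102,-0.1003,0.0222,0.1919,0.0935,0.7868,0.4291,-1.3327,-0.4499
56,-0.5180,0.4424,0.2081,-0.0098,-0.0938,0.0224,0.1915,0.0935,0.7870,,,


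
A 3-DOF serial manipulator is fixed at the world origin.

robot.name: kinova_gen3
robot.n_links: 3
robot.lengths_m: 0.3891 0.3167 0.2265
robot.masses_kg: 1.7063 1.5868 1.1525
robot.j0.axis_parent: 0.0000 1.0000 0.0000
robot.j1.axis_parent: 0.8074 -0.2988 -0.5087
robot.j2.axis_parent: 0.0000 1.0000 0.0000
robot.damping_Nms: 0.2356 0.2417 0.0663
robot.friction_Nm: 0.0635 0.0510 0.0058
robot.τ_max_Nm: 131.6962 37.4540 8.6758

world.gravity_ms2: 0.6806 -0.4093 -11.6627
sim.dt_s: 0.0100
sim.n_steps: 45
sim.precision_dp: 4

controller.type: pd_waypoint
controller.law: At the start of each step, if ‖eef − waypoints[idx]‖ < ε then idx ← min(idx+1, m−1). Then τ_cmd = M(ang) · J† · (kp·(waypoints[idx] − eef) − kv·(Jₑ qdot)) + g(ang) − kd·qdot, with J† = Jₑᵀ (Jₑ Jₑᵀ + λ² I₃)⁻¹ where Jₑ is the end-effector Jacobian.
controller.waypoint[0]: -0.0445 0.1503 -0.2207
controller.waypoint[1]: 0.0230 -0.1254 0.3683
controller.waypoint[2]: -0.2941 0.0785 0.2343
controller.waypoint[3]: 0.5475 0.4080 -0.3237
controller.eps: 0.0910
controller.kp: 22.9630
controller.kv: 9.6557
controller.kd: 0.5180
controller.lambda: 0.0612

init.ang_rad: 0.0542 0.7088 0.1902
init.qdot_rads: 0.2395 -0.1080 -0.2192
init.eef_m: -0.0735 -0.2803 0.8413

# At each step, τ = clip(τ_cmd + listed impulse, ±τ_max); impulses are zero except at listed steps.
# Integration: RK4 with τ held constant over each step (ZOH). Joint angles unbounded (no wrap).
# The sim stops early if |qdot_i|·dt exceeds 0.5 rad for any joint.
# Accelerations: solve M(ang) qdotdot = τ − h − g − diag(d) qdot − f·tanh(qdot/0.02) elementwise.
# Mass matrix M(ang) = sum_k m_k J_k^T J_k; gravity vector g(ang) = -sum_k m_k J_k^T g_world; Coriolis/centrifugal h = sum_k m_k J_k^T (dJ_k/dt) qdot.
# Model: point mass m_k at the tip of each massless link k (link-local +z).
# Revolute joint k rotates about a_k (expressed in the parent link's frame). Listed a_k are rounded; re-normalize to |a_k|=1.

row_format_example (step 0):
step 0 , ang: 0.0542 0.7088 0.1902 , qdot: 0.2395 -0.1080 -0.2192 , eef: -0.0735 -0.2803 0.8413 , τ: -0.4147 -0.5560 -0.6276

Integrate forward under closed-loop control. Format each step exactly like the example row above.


step 1 , ang: 0.0569 0.7088 0.1875 , qdot: 0.3062 0.0999 -0.3152 , eef: -0.0718 -0.2801 0.8416 , τ: 0.6673 -1.2958 -0.5697
step 2 , ang: 0.0603 0.7107 0.1838 , qdot: 0.3753 0.2878 -0.4213 , eef: -0.0703 -0.2804 0.8414 , τ: 2.2042 -2.0102 -0.5094
step 3 , ang: 0.0645 0.7145 0.1790 , qdot: 0.4548 0.4662 -0.5557 , eef: -0.0689 -0.2812 0.8409 , τ: 4.2231 -2.7228 -0.4380
step 4 , ang: 0.0695 0.7200 0.1725 , qdot: 0.5512 0.6423 -0.7332 , eef: -0.0677 -0.2824 0.8401 , τ: 6.7818 -3.4509 -0.3491
step 5 , ang: 0.0756 0.7273 0.1640 , qdot: 0.6720 0.8239 -0.9683 , eef: -0.0665 -0.2840 0.8389 , τ: 9.9504 -4.2116 -0.2378
step 6 , ang: 0.0831 0.7366 0.1528 , qdot: 0.8250 1.0192 -1.2754 , eef: -0.0654 -0.2858 0.8374 , τ: 13.7753 -5.0161 -0.1001
step 7 , ang: 0.0923 0.7478 0.1380 , qdot: 1.0190 1.2377 -1.6679 , eef: -0.0642 -0.2879 0.8355 , τ: 18.2156 -5.8608 0.0653
step 8 , ang: 0.1037 0.7615 0.1189 , qdot: 1.2623 1.4895 -2.1552 , eef: -0.0629 -0.2902 0.8333 , τ: 23.0374 -6.7124 0.2541
step 9 , ang: 0.1178 0.7778 0.0944 , qdot: 1.5611 1.7845 -2.7354 , eef: -0.0613 -0.2926 0.8306 , τ: 27.6855 -7.4885 0.4524
step 10 , ang: 0.1352 0.7974 0.0638 , qdot: 1.9156 2.1301 -3.3855 , eef: -0.0593 -0.2950 0.8274 , τ: 31.2275 -8.0504 0.6323
step 11 , ang: 0.1564 0.8206 0.0266 , qdot: 2.3154 2.5272 -4.0519 , eef: -0.0568 -0.2972 0.8235 , τ: 32.5525 -8.2312 0.7534
step 12 , ang: 0.1816 0.8481 -0.0170 , qdot: 2.7377 2.9668 -4.6509 , eef: -0.0537 -0.2992 0.8188 , τ: 30.8954 -7.9119 0.7729
step 13 , ang: 0.2111 0.8800 -0.0658 , qdot: 3.1506 3.4295 -5.0898 , eef: -0.0497 -0.3007 0.8131 , τ: 26.3520 -7.0968 0.6654
step 14 , ang: 0.2444 0.9166 -0.1179 , qdot: 3.5243 3.8913 -5.3016 , eef: -0.0447 -0.3015 0.8063 , τ: 19.8554 -5.9145 0.4354
step 15 , ang: 0.2812 0.9577 -0.1708 , qdot: 3.8399 4.3306 -5.2684 , eef: -0.0388 -0.3017 0.7985 , τ: 12.6268 -4.5432 0.1151
step 16 , ang: 0.3209 1.0030 -0.2223 , qdot: 4.0923 4.7332 -5.0182 , eef: -0.0319 -0.3012 0.7898 , τ: 5.6420 -3.1353 -0.2510
step 17 , ang: 0.3628 1.0521 -0.2705 , qdot: 4.2864 5.0919 -4.6028 , eef: -0.0242 -0.3000 0.7803 , τ: -0.5488 -1.7886 -0.6212
step 18 , ang: 0.4063 1.1046 -0.3139 , qdot: 4.4310 5.4046 -4.0767 , eef: -0.0158 -0.2982 0.7702 , τ: -5.7413 -0.5544 -0.9653
step 19 , ang: 0.4512 1.1600 -0.3518 , qdot: 4.5356 5.6715 -3.4861 , eef: -0.0068 -0.2958 0.7596 , τ: -9.9329 0.5458 -1.2655
step 20 , ang: 0.4969 1.2178 -0.3836 , qdot: 4.6078 5.8938 -2.8654 , eef: 0.0025 -0.2929 0.7487 , τ: -13.2123 1.5053 -1.5138
step 21 , ang: 0.5432 1.2777 -0.4091 , qdot: 4.6536 6.0727 -2.2388 , eef: 0.0120 -0.2894 0.7377 , τ: -15.6977 2.3246 -1.7091
step 22 , ang: 0.5898 1.3391 -0.4284 , qdot: 4.6771 6.2093 -1.6229 , eef: 0.0215 -0.2855 0.7266 , τ: -17.5079 3.0068 -1.8540
step 23 , ang: 0.6366 1.4017 -0.4416 , qdot: 4.6814 6.3049 -1.0293 , eef: 0.0309 -0.2811 0.7155 , τ: -18.7526 3.5563 -1.9529
step 24 , ang: 0.6834 1.4651 -0.4491 , qdot: 4.6688 6.3609 -0.4658 , eef: 0.0400 -0.2763 0.7044 , τ: -19.5305 3.9786 -2.0111
step 25 , ang: 0.7300 1.5288 -0.4511 , qdot: 4.6412 6.3795 0.0614 , eef: 0.0488 -0.2711 0.6935 , τ: -19.9308 4.2802 -2.0337
step 26 , ang: 0.7762 1.5926 -0.4480 , qdot: 4.6003 6.3628 0.5471 , eef: 0.0573 -0.2655 0.6827 , τ: -20.0352 4.4690 -2.0245
step 27 , ang: 0.8219 1.6560 -0.4402 , qdot: 4.5477 6.3146 0.9913 , eef: 0.0653 -0.2594 0.6721 , τ: -19.9182 4.5543 -1.9908
step 28 , ang: 0.8671 1.7188 -0.4283 , qdot: 4.4853 6.2383 1.3927 , eef: 0.0729 -0.2529 0.6617 , τ: -19.6474 4.5468 -1.9372
step 29 , ang: 0.9116 1.7807 -0.4125 , qdot: 4.4146 6.1378 1.7514 , eef: 0.0801 -0.2460 0.6515 , τ: -19.2828 4.4586 -1.8682
step 30 , ang: 0.9554 1.8415 -0.3934 , qdot: 4.3374 6.0167 2.0684 , eef: 0.0868 -0.2387 0.6415 , τ: -18.8757 4.3022 -1.7878
step 31 , ang: 0.9984 1.9010 -0.3712 , qdot: 4.2550 5.8788 2.3451 , eef: 0.0930 -0.2311 0.6316 , τ: -18.4678 4.0902 -1.6997
step 32 , ang: 1.0405 1.9590 -0.3466 , qdot: 4.1687 5.7274 2.5835 , eef: 0.0989 -0.2231 0.6219 , τ: -18.0907 3.8348 -1.6072
step 33 , ang: 1.0817 2.0155 -0.3197 , qdot: 4.0796 5.5657 2.7861 , eef: 0.1043 -0.2147 0.6123 , τ: -17.7662 3.5471 -1.5130
step 34 , ang: 1.1221 2.0703 -0.2909 , qdot: 3.9886 5.3965 2.9552 , eef: 0.1095 -0.2061 0.6029 , τ: -17.5072 3.2371 -1.4195
step 35 , ang: 1.1615 2.1234 -0.2607 , qdot: 3.8964 5.2223 3.0935 , eef: 0.1143 -0.1972 0.5935 , τ: -17.3191 2.9135 -1.3286
step 36 , ang: 1.2000 2.1747 -0.2291 , qdot: 3.8037 5.0454 3.2036 , eef: 0.1188 -0.1880 0.5843 , τ: -17.2008 2.5834 -1.2418
step 37 , ang: 1.2376 2.2243 -0.1967 , qdot: 3.7110 4.8677 3.2884 , eef: 0.1231 -0.1787 0.5751 , τ: -17.1471 2.2526 -1.1604
step 38 , ang: 1.2742 2.2721 -0.1634 , qdot: 3.6186 4.6909 3.3505 , eef: 0.1272 -0.1692 0.5660 , τ: -17.1495 1.9258 -1.0851
step 39 , ang: 1.3099 2.3181 -0.1297 , qdot: 3.5270 4.5164 3.3926 , eef: 0.1311 -0.1596 0.5569 , τ: -17.1982 1.6064 -1.0168
step 40 , ang: 1.3448 2.3624 -0.0956 , qdot: 3.4364 4.3453 3.4173 , eef: 0.1348 -0.1499 0.5479 , τ: -17.2829 1.2970 -0.9558
step 41 , ang: 1.3787 2.4050 -0.0614 , qdot: 3.3471 4.1787 3.4271 , eef: 0.1383 -0.1402 0.5388 , τ: -17.3934 0.9993 -0.9024
step 42 , ang: 1.4117 2.4460 -0.0272 , qdot: 3.2593 4.0172 3.4243 , eef: 0.1418 -0.1305 0.5299 , τ: -17.5206 0.7144 -0.8566
step 43 , ang: 1.4439 2.4854 0.0070 , qdot: 3.1732 3.8614 3.4110 , eef: 0.1450 -0.1208 0.5209 , τ: -17.6563 0.4430 -0.8185
step 44 , ang: 1.4752 2.5232 0.0410 , qdot: 3.0888 3.7117 3.3893 , eef: 0.1482 -0.1112 0.5119 , τ: -17.7940 0.1852 -0.7878
step 45 , ang: 1.5056 2.5596 0.0748 , qdot: 3.0064 3.5682 3.3607 , eef: 0.1512 -0.1017 0.5029


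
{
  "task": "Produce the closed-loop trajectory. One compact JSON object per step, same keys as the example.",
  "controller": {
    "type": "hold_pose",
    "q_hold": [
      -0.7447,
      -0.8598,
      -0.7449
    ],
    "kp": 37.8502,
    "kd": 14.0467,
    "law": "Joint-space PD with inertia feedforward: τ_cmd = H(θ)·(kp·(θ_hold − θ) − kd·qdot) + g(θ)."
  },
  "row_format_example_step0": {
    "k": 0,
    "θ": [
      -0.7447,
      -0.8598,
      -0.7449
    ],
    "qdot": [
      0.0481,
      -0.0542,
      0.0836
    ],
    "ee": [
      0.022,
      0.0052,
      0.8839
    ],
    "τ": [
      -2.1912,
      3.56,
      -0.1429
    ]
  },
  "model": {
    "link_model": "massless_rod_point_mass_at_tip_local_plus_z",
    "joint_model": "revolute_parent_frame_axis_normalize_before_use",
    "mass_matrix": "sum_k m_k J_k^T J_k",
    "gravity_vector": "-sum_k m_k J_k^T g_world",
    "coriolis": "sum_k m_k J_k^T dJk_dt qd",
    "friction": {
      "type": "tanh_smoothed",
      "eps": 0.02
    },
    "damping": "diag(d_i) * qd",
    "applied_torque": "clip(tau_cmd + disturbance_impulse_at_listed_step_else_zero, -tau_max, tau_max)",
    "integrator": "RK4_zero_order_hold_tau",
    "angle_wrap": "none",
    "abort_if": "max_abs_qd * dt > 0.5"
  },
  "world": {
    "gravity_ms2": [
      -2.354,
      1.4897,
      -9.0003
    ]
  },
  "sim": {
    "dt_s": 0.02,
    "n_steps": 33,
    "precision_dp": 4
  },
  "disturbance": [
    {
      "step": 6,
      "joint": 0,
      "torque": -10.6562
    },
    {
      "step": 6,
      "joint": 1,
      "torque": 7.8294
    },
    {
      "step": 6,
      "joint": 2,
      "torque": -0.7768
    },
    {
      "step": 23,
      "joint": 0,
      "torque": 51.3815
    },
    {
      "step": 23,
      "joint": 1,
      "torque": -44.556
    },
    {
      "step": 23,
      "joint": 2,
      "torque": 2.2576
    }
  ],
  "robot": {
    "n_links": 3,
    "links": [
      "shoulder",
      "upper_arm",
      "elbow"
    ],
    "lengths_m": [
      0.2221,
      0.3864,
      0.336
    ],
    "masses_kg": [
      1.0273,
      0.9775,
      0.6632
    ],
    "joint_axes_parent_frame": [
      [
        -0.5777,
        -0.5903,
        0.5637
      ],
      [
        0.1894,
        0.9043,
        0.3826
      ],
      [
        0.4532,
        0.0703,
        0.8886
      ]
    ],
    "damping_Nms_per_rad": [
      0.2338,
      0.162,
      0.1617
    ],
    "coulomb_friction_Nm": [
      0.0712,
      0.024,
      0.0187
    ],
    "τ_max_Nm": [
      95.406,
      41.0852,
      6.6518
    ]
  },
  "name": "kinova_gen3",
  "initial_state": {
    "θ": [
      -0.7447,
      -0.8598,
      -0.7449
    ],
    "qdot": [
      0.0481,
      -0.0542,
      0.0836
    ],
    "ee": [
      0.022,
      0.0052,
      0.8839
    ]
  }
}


{"k":1,"\u03b8":[-0.7439,-0.8607,-0.7438],"qdot":[0.0327,-0.0413,0.0285],"ee":[0.0211,0.0061,0.8838],"\u03c4":[-2.0035,3.4234,-0.1215]}
{"k":2,"\u03b8":[-0.7434,-0.8615,-0.7435],"qdot":[0.018,-0.0338,0.0095],"ee":[0.0205,0.0067,0.8837],"\u03c4":[-1.8597,3.3169,-0.1087]}
{"k":3,"\u03b8":[-0.7431,-0.8621,-0.7434],"qdot":[0.0093,-0.0249,0.0035],"ee":[0.0202,0.0072,0.8837],"\u03c4":[-1.7531,3.2342,-0.1011]}
{"k":4,"\u03b8":[-0.743,-0.8625,-0.7433],"qdot":[0.0051,-0.0155,0.0012],"ee":[0.02,0.0075,0.8836],"\u03c4":[-1.6749,3.1707,-0.0964]}
{"k":5,"\u03b8":[-0.7429,-0.8627,-0.7433],"qdot":[0.0023,-0.0084,0.0008],"ee":[0.0199,0.0076,0.8836],"\u03c4":[-1.6168,3.123,-0.0933]}
{"k":6,"\u03b8":[-0.7428,-0.8628,-0.7434],"qdot":[0.0001,-0.0036,0.0012],"ee":[0.0198,0.0077,0.8836],"\u03c4":[-12.2298,10.9172,-0.8677]}
{"k":7,"\u03b8":[-0.7463,-0.8626,-0.7435],"qdot":[-0.3416,0.0297,-0.0288],"ee":[0.0218,0.0058,0.8836],"\u03c4":[1.5382,0.7834,0.135]}
{"k":8,"\u03b8":[-0.7519,-0.8618,-0.7442],"qdot":[-0.2202,0.0504,-0.0313],"ee":[0.025,0.0024,0.8836],"\u03c4":[0.8649,1.2636,0.081]}
{"k":9,"\u03b8":[-0.7555,-0.8607,-0.7447],"qdot":[-0.1369,0.0553,-0.0216],"ee":[0.0273,0.0,0.8836],"\u03c4":[0.3428,1.6409,0.039]}
{"k":10,"\u03b8":[-0.7576,-0.8596,-0.7451],"qdot":[-0.0777,0.0537,-0.0143],"ee":[0.0288,-0.0016,0.8837],"\u03c4":[-0.0624,1.9368,0.0075]}
{"k":11,"\u03b8":[-0.7587,-0.8586,-0.7453],"qdot":[-0.0358,0.0491,-0.0104],"ee":[0.0297,-0.0028,0.8838],"\u03c4":[-0.3771,2.1687,-0.016]}
{"k":12,"\u03b8":[-0.7592,-0.8577,-0.7455],"qdot":[-0.0107,0.0382,-0.0035],"ee":[0.0302,-0.0035,0.8838],"\u03c4":[-0.6173,2.3503,-0.0333]}
{"k":13,"\u03b8":[-0.7593,-0.8571,-0.7455],"qdot":[-0.0013,0.0196,0.0046],"ee":[0.0305,-0.0038,0.8839],"\u03c4":[-0.7937,2.4914,-0.0446]}
{"k":14,"\u03b8":[-0.7592,-0.8568,-0.7455],"qdot":[0.0036,0.0039,0.0069],"ee":[0.0305,-0.0039,0.8839],"\u03c4":[-0.9249,2.5989,-0.052]}
{"k":15,"\u03b8":[-0.7591,-0.8568,-0.7454],"qdot":[0.0076,-0.0062,0.0076],"ee":[0.0304,-0.0039,0.8839],"\u03c4":[-1.023,2.6788,-0.0576]}
{"k":16,"\u03b8":[-0.7589,-0.857,-0.7453],"qdot":[0.0107,-0.0126,0.0079],"ee":[0.0303,-0.0037,0.8839],"\u03c4":[-1.0968,2.7384,-0.0618]}
{"k":17,"\u03b8":[-0.7586,-0.8573,-0.7452],"qdot":[0.0128,-0.0168,0.0076],"ee":[0.03,-0.0034,0.8839],"\u03c4":[-1.1526,2.7834,-0.0649]}
{"k":18,"\u03b8":[-0.7584,-0.8576,-0.7451],"qdot":[0.0141,-0.0194,0.007],"ee":[0.0298,-0.0031,0.8839],"\u03c4":[-1.1954,2.8178,-0.0673]}
{"k":19,"\u03b8":[-0.7581,-0.858,-0.745],"qdot":[0.0149,-0.0209,0.0065],"ee":[0.0295,-0.0027,0.8838],"\u03c4":[-1.2283,2.8443,-0.0691]}
{"k":20,"\u03b8":[-0.7577,-0.8585,-0.7449],"qdot":[0.0152,-0.0217,0.0061],"ee":[0.0292,-0.0023,0.8838],"\u03c4":[-1.254,2.8649,-0.0706]}
{"k":21,"\u03b8":[-0.7574,-0.8589,-0.7447],"qdot":[0.0152,-0.0219,0.0057],"ee":[0.0289,-0.002,0.8838],"\u03c4":[-1.2741,2.8809,-0.0718]}
{"k":22,"\u03b8":[-0.7571,-0.8593,-0.7446],"qdot":[0.0151,-0.0216,0.0055],"ee":[0.0286,-0.0016,0.8837],"\u03c4":[-1.2899,2.8935,-0.0727]}
{"k":23,"\u03b8":[-0.7568,-0.8597,-0.7445],"qdot":[0.0148,-0.021,0.0053],"ee":[0.0283,-0.0012,0.8837],"\u03c4":[50.0789,-41.0852,2.1841]}
{"k":24,"\u03b8":[-0.7539,-0.881,-0.747],"qdot":[0.3245,-2.0516,-0.2728],"ee":[0.0208,0.0115,0.8815],"\u03c4":[-16.2714,15.6746,-0.7682]}
{"k":25,"\u03b8":[-0.7471,-0.9146,-0.751],"qdot":[0.3322,-1.3403,-0.1131],"ee":[0.0081,0.0326,0.8774],"\u03c4":[-13.0166,12.8192,-0.6857]}
{"k":26,"\u03b8":[-0.7409,-0.9366,-0.7525],"qdot":[0.2761,-0.8724,-0.0264],"ee":[-0.0012,0.0472,0.8742],"\u03c4":[-10.4655,10.6139,-0.5889]}
{"k":27,"\u03b8":[-0.736,-0.9508,-0.7527],"qdot":[0.209,-0.5481,0.0072],"ee":[-0.0078,0.057,0.872],"\u03c4":[-8.4713,8.9101,-0.4951]}
{"k":28,"\u03b8":[-0.7324,-0.9594,-0.7526],"qdot":[0.1466,-0.3184,0.0147],"ee":[-0.0121,0.0633,0.8705],"\u03c4":[-6.9146,7.5918,-0.4126]}
{"k":29,"\u03b8":[-0.73,-0.9641,-0.7524],"qdot":[0.0931,-0.1546,0.0152],"ee":[-0.0148,0.0669,0.8696],"\u03c4":[-5.7004,6.5706,-0.3439]}
{"k":30,"\u03b8":[-0.7285,-0.966,-0.7521],"qdot":[0.0495,-0.0377,0.0145],"ee":[-0.0161,0.0686,0.8692],"\u03c4":[-4.7538,5.7784,-0.2883]}
{"k":31,"\u03b8":[-0.7279,-0.9659,-0.7518],"qdot":[0.0111,0.0395,0.0191],"ee":[-0.0165,0.0689,0.8692],"\u03c4":[-4.0182,5.1703,-0.2436]}
{"k":32,"\u03b8":[-0.7279,-0.9645,-0.7515],"qdot":[-0.0074,0.1032,0.0028],"ee":[-0.0162,0.0682,0.8694],"\u03c4":[-3.4622,4.704,-0.2087]}
{"k":33,"\u03b8":[-0.7282,-0.962,-0.7514],"qdot":[-0.0165,0.1526,-0.0029],"ee":[-0.0153,0.0667,0.8699]}


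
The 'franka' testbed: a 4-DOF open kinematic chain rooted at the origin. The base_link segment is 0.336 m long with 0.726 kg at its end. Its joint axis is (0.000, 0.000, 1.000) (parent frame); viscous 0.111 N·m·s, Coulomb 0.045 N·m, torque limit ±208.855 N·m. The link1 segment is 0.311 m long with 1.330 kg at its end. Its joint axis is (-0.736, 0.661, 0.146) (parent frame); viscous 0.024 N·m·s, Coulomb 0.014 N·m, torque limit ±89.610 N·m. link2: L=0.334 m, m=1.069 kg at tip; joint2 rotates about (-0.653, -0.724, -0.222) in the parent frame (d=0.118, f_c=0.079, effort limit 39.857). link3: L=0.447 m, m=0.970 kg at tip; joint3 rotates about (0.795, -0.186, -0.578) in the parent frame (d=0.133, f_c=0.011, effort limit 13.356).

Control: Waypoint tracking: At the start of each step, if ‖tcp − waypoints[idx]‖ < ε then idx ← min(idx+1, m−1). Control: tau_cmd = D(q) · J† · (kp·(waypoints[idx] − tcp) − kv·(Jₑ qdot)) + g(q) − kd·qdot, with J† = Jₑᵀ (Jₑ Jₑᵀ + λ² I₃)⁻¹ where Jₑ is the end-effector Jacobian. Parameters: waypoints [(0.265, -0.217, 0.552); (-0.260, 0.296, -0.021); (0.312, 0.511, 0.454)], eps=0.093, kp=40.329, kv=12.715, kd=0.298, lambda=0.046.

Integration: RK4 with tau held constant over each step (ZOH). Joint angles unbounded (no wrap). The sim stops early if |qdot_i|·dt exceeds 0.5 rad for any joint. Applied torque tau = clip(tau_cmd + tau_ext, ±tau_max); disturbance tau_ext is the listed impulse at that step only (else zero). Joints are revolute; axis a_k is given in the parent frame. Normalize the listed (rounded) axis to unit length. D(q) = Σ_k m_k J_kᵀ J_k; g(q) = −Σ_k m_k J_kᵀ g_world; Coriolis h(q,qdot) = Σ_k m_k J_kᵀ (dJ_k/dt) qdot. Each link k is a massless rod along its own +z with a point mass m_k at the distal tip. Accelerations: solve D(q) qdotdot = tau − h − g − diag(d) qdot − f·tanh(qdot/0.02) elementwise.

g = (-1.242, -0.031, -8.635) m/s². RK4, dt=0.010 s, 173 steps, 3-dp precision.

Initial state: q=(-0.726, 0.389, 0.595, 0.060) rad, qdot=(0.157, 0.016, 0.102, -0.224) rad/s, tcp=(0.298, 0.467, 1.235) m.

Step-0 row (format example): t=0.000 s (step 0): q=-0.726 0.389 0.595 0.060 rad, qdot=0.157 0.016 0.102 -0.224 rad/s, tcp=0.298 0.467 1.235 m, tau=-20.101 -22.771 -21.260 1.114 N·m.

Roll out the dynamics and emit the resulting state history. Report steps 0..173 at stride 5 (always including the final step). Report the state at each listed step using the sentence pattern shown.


t=0.050 s (step 5): q=-1.060 0.243 0.742 0.133 rad, qdot=-12.082 -5.528 3.942 3.625 rad/s, tcp=0.304 0.452 1.219 m, tau=-5.620 -3.675 -9.565 -1.334 N·m.
t=0.100 s (step 10): q=-1.680 0.007 0.822 0.429 rad, qdot=-7.757 -0.706 -0.100 6.957 rad/s, tcp=0.330 0.416 1.204 m, tau=-14.685 54.304 2.847 -1.981 N·m.
t=0.150 s (step 15): q=-1.812 0.164 0.851 0.797 rad, qdot=-0.161 5.370 0.848 7.898 rad/s, tcp=0.362 0.358 1.172 m, tau=-3.330 11.996 -2.776 -0.290 N·m.
t=0.200 s (step 20): q=-1.811 0.450 0.877 1.186 rad, qdot=0.010 5.691 0.144 7.363 rad/s, tcp=0.381 0.269 1.119 m, tau=3.187 -8.237 -2.800 0.332 N·m.
t=0.250 s (step 25): q=-1.812 0.717 0.865 1.521 rad, qdot=-0.022 4.950 -0.619 6.072 rad/s, tcp=0.394 0.175 1.056 m, tau=4.801 -14.712 -1.795 0.162 N·m.
t=0.300 s (step 30): q=-1.813 0.942 0.815 1.798 rad, qdot=-0.020 4.013 -1.363 5.067 rad/s, tcp=0.403 0.093 0.992 m, tau=3.015 -17.459 -1.902 -0.305 N·m.
t=0.350 s (step 35): q=-1.820 1.115 0.735 2.029 rad, qdot=-0.365 2.922 -1.718 4.179 rad/s, tcp=0.413 0.028 0.931 m, tau=-2.033 -19.851 -3.319 -0.807 N·m.
t=0.400 s (step 40): q=-1.861 1.233 0.660 2.214 rad, qdot=-1.311 1.815 -1.165 3.261 rad/s, tcp=0.421 -0.022 0.877 m, tau=-5.719 -20.612 -4.116 -1.264 N·m.
t=0.450 s (step 45): q=-1.951 1.301 0.622 2.362 rad, qdot=-2.245 0.955 -0.433 2.728 rad/s, tcp=0.421 -0.063 0.832 m, tau=-4.151 -18.841 -3.136 -1.692 N·m.
t=0.500 s (step 50): q=-2.078 1.333 0.611 2.492 rad, qdot=-2.759 0.328 -0.037 2.475 rad/s, tcp=0.413 -0.099 0.792 m, tau=-1.106 -16.900 -1.900 -2.037 N·m.
t=0.550 s (step 55): q=-2.221 1.336 0.613 2.611 rad, qdot=-2.923 -0.180 0.077 2.301 rad/s, tcp=0.401 -0.131 0.758 m, tau=1.114 -15.783 -1.076 -2.318 N·m.
t=0.600 s (step 60): q=-2.368 1.316 0.620 2.720 rad, qdot=-2.948 -0.627 0.215 2.028 rad/s, tcp=0.386 -0.158 0.727 m, tau=2.911 -14.738 -0.512 -2.547 N·m.
t=0.650 s (step 65): q=-2.514 1.275 0.634 2.813 rad, qdot=-2.870 -0.997 0.369 1.678 rad/s, tcp=0.372 -0.183 0.701 m, tau=4.401 -13.481 -0.180 -2.749 N·m.
t=0.700 s (step 70): q=-2.653 1.218 0.656 2.887 rad, qdot=-2.707 -1.274 0.496 1.294 rad/s, tcp=0.357 -0.205 0.679 m, tau=5.334 -12.161 -0.158 -2.918 N·m.
t=0.750 s (step 75): q=-2.784 1.149 0.683 2.942 rad, qdot=-2.493 -1.461 0.576 0.914 rad/s, tcp=0.342 -0.223 0.660 m, tau=5.638 -10.896 -0.433 -3.042 N·m.
t=0.800 s (step 80): q=-2.902 1.073 0.713 2.979 rad, qdot=-2.261 -1.570 0.614 0.565 rad/s, tcp=0.329 -0.237 0.644 m, tau=5.448 -9.677 -0.910 -3.115 N·m.
t=0.850 s (step 85): q=-3.010 0.993 0.744 2.999 rad, qdot=-2.033 -1.606 0.623 0.259 rad/s, tcp=0.317 -0.248 0.631 m, tau=4.961 -8.433 -1.467 -3.144 N·m.
t=0.900 s (step 90): q=-3.111 0.916 0.784 3.000 rad, qdot=-2.776 -1.074 2.394 -1.017 rad/s, tcp=0.306 -0.255 0.619 m, tau=-2.208 22.542 13.553 1.578 N·m.
t=0.950 s (step 95): q=-3.298 0.944 1.037 2.900 rad, qdot=-3.830 2.670 6.611 -1.650 rad/s, tcp=0.277 -0.241 0.577 m, tau=3.992 22.451 10.663 0.273 N·m.
t=1.000 s (step 100): q=-3.461 1.202 1.345 2.932 rad, qdot=-2.942 7.351 5.129 3.079 rad/s, tcp=0.226 -0.204 0.508 m, tau=2.092 -0.349 2.091 -2.533 N·m.
t=1.050 s (step 105): q=-3.636 1.642 1.551 3.166 rad, qdot=-4.679 10.085 3.514 5.823 rad/s, tcp=0.173 -0.155 0.438 m, tau=-8.822 -6.012 -0.425 -3.997 N·m.
t=1.100 s (step 110): q=-4.044 2.185 1.763 3.484 rad, qdot=-13.194 10.357 5.920 6.119 rad/s, tcp=0.155 -0.115 0.394 m, tau=-35.631 -38.584 -8.594 -4.834 N·m.
t=1.150 s (step 115): q=-4.820 2.369 2.076 3.540 rad, qdot=-14.214 -4.525 4.359 -4.208 rad/s, tcp=0.144 -0.096 0.384 m, tau=-10.179 -25.202 -1.287 -1.620 N·m.
t=1.200 s (step 120): q=-5.300 1.782 2.164 3.265 rad, qdot=-5.028 -16.705 -0.011 -5.636 rad/s, tcp=0.095 -0.116 0.373 m, tau=50.410 12.726 14.947 1.281 N·m.
t=1.250 s (step 125): q=-5.403 1.163 2.101 3.105 rad, qdot=-1.198 -6.315 -2.236 -0.078 rad/s, tcp=0.031 -0.158 0.341 m, tau=-0.269 25.068 8.263 1.471 N·m.
t=1.300 s (step 130): q=-5.521 1.049 1.993 3.204 rad, qdot=-3.744 0.520 -1.736 3.256 rad/s, tcp=-0.027 -0.151 0.297 m, tau=-16.505 3.644 3.152 -1.254 N·m.
t=1.350 s (step 135): q=-5.786 1.104 1.935 3.366 rad, qdot=-6.554 0.939 -0.789 2.870 rad/s, tcp=-0.078 -0.117 0.254 m, tau=-10.189 -10.987 -1.036 -2.362 N·m.
t=1.400 s (step 140): q=-6.123 1.136 1.887 3.490 rad, qdot=-6.482 0.652 -1.251 2.254 rad/s, tcp=-0.125 -0.062 0.220 m, tau=2.957 -4.303 2.393 -2.819 N·m.
t=1.450 s (step 145): q=-6.406 1.192 1.813 3.602 rad, qdot=-4.747 1.631 -1.618 2.254 rad/s, tcp=-0.158 0.011 0.196 m, tau=7.563 -1.422 4.836 -3.198 N·m.
t=1.500 s (step 150): q=-6.600 1.292 1.736 3.716 rad, qdot=-3.112 2.282 -1.366 2.304 rad/s, tcp=-0.177 0.082 0.178 m, tau=7.045 -2.336 4.621 -3.395 N·m.
t=1.550 s (step 155): q=-6.729 1.411 1.681 3.830 rad, qdot=-2.130 2.378 -0.836 2.234 rad/s, tcp=-0.187 0.139 0.162 m, tau=4.968 -3.813 3.221 -3.375 N·m.
t=1.600 s (step 160): q=-6.821 1.525 1.652 3.939 rad, qdot=-1.624 2.183 -0.308 2.096 rad/s, tcp=-0.194 0.181 0.147 m, tau=3.037 -4.885 1.817 -3.210 N·m.
t=1.650 s (step 165): q=-6.895 1.627 1.648 4.039 rad, qdot=-1.346 1.862 0.106 1.927 rad/s, tcp=-0.202 0.212 0.132 m, tau=1.697 -5.445 0.833 -2.972 N·m.
t=1.700 s (step 170): q=-6.957 1.711 1.661 4.131 rad, qdot=-1.133 1.485 0.379 1.734 rad/s, tcp=-0.209 0.234 0.118 m, tau=0.913 -5.575 0.262 -2.706 N·m.
t=1.730 s (step 173): q=-6.989 1.752 1.674 4.181 rad, qdot=-1.008 1.252 0.486 1.612 rad/s, tcp=-0.213 0.244 0.111 m.


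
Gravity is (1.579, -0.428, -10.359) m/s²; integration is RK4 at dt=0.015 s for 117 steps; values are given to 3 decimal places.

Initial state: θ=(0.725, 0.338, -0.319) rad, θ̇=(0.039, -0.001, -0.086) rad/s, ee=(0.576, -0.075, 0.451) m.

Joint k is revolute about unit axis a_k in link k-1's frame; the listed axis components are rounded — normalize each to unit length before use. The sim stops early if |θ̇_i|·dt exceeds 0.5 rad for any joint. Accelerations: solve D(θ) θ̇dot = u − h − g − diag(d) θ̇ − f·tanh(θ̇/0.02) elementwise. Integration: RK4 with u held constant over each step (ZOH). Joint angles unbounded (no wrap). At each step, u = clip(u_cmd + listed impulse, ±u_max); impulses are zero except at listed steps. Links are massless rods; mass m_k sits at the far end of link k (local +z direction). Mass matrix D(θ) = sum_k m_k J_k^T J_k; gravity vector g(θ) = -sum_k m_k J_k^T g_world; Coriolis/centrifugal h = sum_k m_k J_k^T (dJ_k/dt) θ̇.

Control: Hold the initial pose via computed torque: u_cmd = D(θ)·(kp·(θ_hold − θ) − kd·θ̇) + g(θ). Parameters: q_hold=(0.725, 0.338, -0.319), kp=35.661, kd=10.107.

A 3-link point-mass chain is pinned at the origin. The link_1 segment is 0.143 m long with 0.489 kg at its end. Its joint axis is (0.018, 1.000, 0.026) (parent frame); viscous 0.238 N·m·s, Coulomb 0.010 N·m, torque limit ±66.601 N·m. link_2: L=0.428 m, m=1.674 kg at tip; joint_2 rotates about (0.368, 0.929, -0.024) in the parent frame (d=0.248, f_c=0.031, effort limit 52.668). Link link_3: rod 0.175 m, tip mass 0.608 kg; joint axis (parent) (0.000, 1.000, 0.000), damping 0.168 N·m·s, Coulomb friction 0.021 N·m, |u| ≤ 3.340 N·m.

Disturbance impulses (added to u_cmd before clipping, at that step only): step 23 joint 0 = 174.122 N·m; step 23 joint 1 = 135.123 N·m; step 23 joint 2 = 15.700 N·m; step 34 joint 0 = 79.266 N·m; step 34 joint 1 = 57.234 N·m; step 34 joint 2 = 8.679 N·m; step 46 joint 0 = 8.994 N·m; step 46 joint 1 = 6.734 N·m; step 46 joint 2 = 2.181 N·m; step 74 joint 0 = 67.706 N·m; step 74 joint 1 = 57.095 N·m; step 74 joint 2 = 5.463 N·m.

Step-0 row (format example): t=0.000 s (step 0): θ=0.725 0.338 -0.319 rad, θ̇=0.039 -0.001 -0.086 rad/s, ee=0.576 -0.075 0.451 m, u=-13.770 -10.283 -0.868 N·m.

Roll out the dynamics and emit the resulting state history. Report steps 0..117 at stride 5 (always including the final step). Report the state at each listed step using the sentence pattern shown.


t=0.075 s (step 5): θ=0.727 0.338 -0.320 rad, θ̇=0.010 0.002 0.001 rad/s, ee=0.577 -0.075 0.451 m, u=-13.655 -10.203 -0.868 N·m.
t=0.150 s (step 10): θ=0.727 0.338 -0.320 rad, θ̇=0.001 0.001 0.000 rad/s, ee=0.577 -0.075 0.450 m, u=-13.584 -10.151 -0.861 N·m.
t=0.225 s (step 15): θ=0.727 0.338 -0.320 rad, θ̇=-0.003 -0.001 0.000 rad/s, ee=0.577 -0.075 0.450 m, u=-13.542 -10.120 -0.858 N·m.
t=0.300 s (step 20): θ=0.727 0.338 -0.320 rad, θ̇=-0.004 -0.001 0.000 rad/s, ee=0.577 -0.075 0.451 m, u=-13.517 -10.102 -0.855 N·m.
t=0.375 s (step 25): θ=0.745 0.362 -0.389 rad, θ̇=0.718 0.893 -2.214 rad/s, ee=0.583 -0.080 0.437 m, u=-24.800 -18.884 -1.532 N·m.
t=0.450 s (step 30): θ=0.779 0.399 -0.448 rad, θ̇=0.243 0.208 -0.041 rad/s, ee=0.600 -0.086 0.405 m, u=-19.970 -15.042 -1.312 N·m.
t=0.525 s (step 35): θ=0.799 0.405 -0.464 rad, θ̇=1.536 0.075 -2.544 rad/s, ee=0.607 -0.087 0.392 m, u=-29.239 -21.554 -1.793 N·m.
t=0.600 s (step 40): θ=0.863 0.404 -0.529 rad, θ̇=0.341 -0.045 0.006 rad/s, ee=0.623 -0.086 0.360 m, u=-22.132 -16.282 -1.423 N·m.
t=0.675 s (step 45): θ=0.868 0.399 -0.518 rad, θ̇=-0.148 -0.103 0.204 rad/s, ee=0.625 -0.085 0.359 m, u=-17.772 -13.085 -1.086 N·m.
t=0.750 s (step 50): θ=0.851 0.390 -0.450 rad, θ̇=-0.277 -0.123 0.659 rad/s, ee=0.625 -0.084 0.366 m, u=-16.298 -12.030 -1.084 N·m.
t=0.825 s (step 55): θ=0.828 0.380 -0.424 rad, θ̇=-0.319 -0.141 0.164 rad/s, ee=0.618 -0.082 0.382 m, u=-14.477 -10.698 -0.881 N·m.
t=0.900 s (step 60): θ=0.804 0.370 -0.416 rad, θ̇=-0.301 -0.134 0.074 rad/s, ee=0.607 -0.081 0.400 m, u=-13.526 -10.013 -0.786 N·m.
t=0.975 s (step 65): θ=0.783 0.361 -0.411 rad, θ̇=-0.254 -0.109 0.055 rad/s, ee=0.596 -0.079 0.417 m, u=-13.098 -9.718 -0.743 N·m.
t=1.050 s (step 70): θ=0.766 0.354 -0.407 rad, θ̇=-0.199 -0.078 0.048 rad/s, ee=0.588 -0.078 0.430 m, u=-12.964 -9.640 -0.729 N·m.
t=1.125 s (step 75): θ=0.754 0.362 -0.422 rad, θ̇=-0.023 1.688 -2.225 rad/s, ee=0.583 -0.079 0.435 m, u=-23.553 -18.559 -1.395 N·m.
t=1.200 s (step 80): θ=0.756 0.433 -0.480 rad, θ̇=0.026 0.405 -0.014 rad/s, ee=0.595 -0.093 0.406 m, u=-19.189 -14.796 -1.226 N·m.
t=1.275 s (step 85): θ=0.756 0.443 -0.473 rad, θ̇=-0.018 -0.050 0.147 rad/s, ee=0.599 -0.095 0.400 m, u=-16.412 -12.498 -1.013 N·m.
t=1.350 s (step 90): θ=0.753 0.433 -0.462 rad, θ̇=-0.075 -0.182 0.141 rad/s, ee=0.596 -0.093 0.406 m, u=-14.759 -11.176 -0.872 N·m.
t=1.425 s (step 95): θ=0.746 0.418 -0.452 rad, θ̇=-0.094 -0.210 0.124 rad/s, ee=0.591 -0.091 0.416 m, u=-13.837 -10.444 -0.791 N·m.
t=1.500 s (step 100): θ=0.739 0.403 -0.443 rad, θ̇=-0.089 -0.192 0.110 rad/s, ee=0.585 -0.088 0.426 m, u=-13.371 -10.074 -0.749 N·m.
t=1.575 s (step 105): θ=0.733 0.390 -0.435 rad, θ̇=-0.073 -0.159 0.097 rad/s, ee=0.580 -0.085 0.435 m, u=-13.176 -9.917 -0.732 N·m.
t=1.650 s (step 110): θ=0.728 0.379 -0.429 rad, θ̇=-0.054 -0.123 0.087 rad/s, ee=0.575 -0.083 0.442 m, u=-13.131 -9.876 -0.729 N·m.
t=1.725 s (step 115): θ=0.725 0.371 -0.422 rad, θ̇=-0.036 -0.093 0.078 rad/s, ee=0.572 -0.081 0.448 m, u=-13.160 -9.893 -0.734 N·m.
t=1.755 s (step 117): θ=0.724 0.369 -0.420 rad, θ̇=-0.030 -0.082 0.075 rad/s, ee=0.571 -0.081 0.449 m.


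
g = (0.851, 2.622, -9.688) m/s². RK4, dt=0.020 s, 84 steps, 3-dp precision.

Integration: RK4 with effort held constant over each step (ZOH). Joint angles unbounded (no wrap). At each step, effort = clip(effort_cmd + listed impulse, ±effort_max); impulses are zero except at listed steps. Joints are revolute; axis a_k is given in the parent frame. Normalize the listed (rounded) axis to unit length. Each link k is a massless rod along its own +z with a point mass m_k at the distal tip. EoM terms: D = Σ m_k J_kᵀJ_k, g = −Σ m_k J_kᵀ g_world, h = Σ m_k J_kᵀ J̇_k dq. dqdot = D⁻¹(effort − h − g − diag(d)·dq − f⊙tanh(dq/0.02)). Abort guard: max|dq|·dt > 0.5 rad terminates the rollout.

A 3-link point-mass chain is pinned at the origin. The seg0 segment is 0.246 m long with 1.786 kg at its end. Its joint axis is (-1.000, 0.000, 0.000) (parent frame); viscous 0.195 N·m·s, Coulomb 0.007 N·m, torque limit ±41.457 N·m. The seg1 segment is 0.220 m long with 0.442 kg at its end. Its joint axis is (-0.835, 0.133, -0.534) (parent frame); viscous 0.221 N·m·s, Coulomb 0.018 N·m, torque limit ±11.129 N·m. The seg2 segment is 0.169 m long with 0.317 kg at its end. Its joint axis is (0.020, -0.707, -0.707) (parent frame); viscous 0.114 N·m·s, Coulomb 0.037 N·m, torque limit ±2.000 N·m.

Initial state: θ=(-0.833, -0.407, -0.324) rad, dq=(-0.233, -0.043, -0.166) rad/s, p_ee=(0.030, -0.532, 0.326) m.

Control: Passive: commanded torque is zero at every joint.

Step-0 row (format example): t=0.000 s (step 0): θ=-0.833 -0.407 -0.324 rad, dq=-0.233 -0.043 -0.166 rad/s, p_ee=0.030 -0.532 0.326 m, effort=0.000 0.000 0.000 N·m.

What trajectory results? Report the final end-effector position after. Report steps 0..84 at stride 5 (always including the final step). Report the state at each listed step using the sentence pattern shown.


t=0.100 s (step 5): θ=-0.941 -0.394 -0.372 rad, dq=-1.929 0.295 -0.587 rad/s, p_ee=0.034 -0.561 0.273 m, effort=0.000 0.000 0.000 N·m.
t=0.200 s (step 10): θ=-1.230 -0.334 -0.420 rad, dq=-3.929 1.012 -0.279 rad/s, p_ee=0.039 -0.613 0.123 m, effort=0.000 0.000 0.000 N·m.
t=0.300 s (step 15): θ=-1.740 -0.179 -0.419 rad, dq=-6.295 2.026 0.288 rad/s, p_ee=0.041 -0.610 -0.149 m, effort=0.000 0.000 0.000 N·m.
t=0.400 s (step 20): θ=-2.470 0.020 -0.324 rad, dq=-8.081 1.479 1.550 rad/s, p_ee=0.039 -0.401 -0.486 m, effort=0.000 0.000 0.000 N·m.
t=0.500 s (step 25): θ=-3.295 0.045 -0.156 rad, dq=-8.110 -0.992 1.549 rad/s, p_ee=0.021 0.082 -0.628 m, effort=0.000 0.000 0.000 N·m.
t=0.600 s (step 30): θ=-4.041 -0.127 -0.051 rad, dq=-6.629 -2.109 0.524 rad/s, p_ee=0.001 0.521 -0.361 m, effort=0.000 0.000 0.000 N·m.
t=0.700 s (step 35): θ=-4.590 -0.345 -0.030 rad, dq=-4.221 -2.273 0.077 rad/s, p_ee=-0.004 0.628 0.034 m, effort=0.000 0.000 0.000 N·m.
t=0.800 s (step 40): θ=-4.873 -0.598 -0.009 rad, dq=-1.420 -2.838 0.406 rad/s, p_ee=0.002 0.550 0.279 m, effort=0.000 0.000 0.000 N·m.
t=0.900 s (step 45): θ=-4.879 -0.909 0.056 rad, dq=1.256 -3.299 0.841 rad/s, p_ee=0.020 0.474 0.353 m, effort=0.000 0.000 0.000 N·m.
t=1.000 s (step 50): θ=-4.630 -1.224 0.130 rad, dq=3.661 -2.724 0.434 rad/s, p_ee=0.053 0.470 0.292 m, effort=0.000 0.000 0.000 N·m.
t=1.100 s (step 55): θ=-4.167 -1.382 0.122 rad, dq=5.409 0.015 -0.606 rad/s, p_ee=0.079 0.524 0.088 m, effort=0.000 0.000 0.000 N·m.
t=1.200 s (step 60): θ=-3.622 -1.137 0.015 rad, dq=5.011 5.157 -1.091 rad/s, p_ee=0.052 0.495 -0.276 m, effort=0.000 0.000 0.000 N·m.
t=1.300 s (step 65): θ=-3.219 -0.408 0.023 rad, dq=3.272 8.115 1.351 rad/s, p_ee=-0.009 0.179 -0.600 m, effort=0.000 0.000 0.000 N·m.
t=1.400 s (step 70): θ=-2.881 0.199 0.107 rad, dq=3.458 3.909 -0.042 rad/s, p_ee=0.001 -0.225 -0.591 m, effort=0.000 0.000 0.000 N·m.
t=1.500 s (step 75): θ=-2.585 0.473 0.104 rad, dq=2.222 1.999 -0.022 rad/s, p_ee=0.030 -0.445 -0.435 m, effort=0.000 0.000 0.000 N·m.
t=1.600 s (step 80): θ=-2.467 0.652 0.110 rad, dq=0.096 1.675 0.049 rad/s, p_ee=0.055 -0.514 -0.328 m, effort=0.000 0.000 0.000 N·m.
t=1.680 s (step 84): θ=-2.528 0.776 0.112 rad, dq=-1.619 1.369 0.071 rad/s, p_ee=0.074 -0.503 -0.324 m.
final p_ee position (m): 0.074 -0.503 -0.324
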